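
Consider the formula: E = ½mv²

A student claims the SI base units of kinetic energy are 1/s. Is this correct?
Units of each symbol in E = ½mv²:
  m (mass): kg
  v (speed): m/s  → to the power 2, contributes m²/s²
  The factor ½ is dimensionless.

Multiplying the contributions: [kg] · [m²/s²]
Adding exponents of each base unit: kg: 1, m: 2, s: -2
SI base units of kinetic energy: kg·m²/s²

The claimed units 1/s (exponents s: -1) do not match the derived units kg·m²/s² (exponents kg: 1, m: 2, s: -2), so the claim is incorrect.

Answer: No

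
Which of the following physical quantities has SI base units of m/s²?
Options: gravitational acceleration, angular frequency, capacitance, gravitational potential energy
Checking the SI base units of each option:
  gravitational acceleration (g = GM/r²): m/s²  ✓ matches
  angular frequency (ω = 2πf): 1/s  ✗
  capacitance (C = Q/V): s⁴·A²/(kg·m²)  ✗
  gravitational potential energy (U = -GMm/r): kg·m²/s²  ✗

Only gravitational acceleration has units m/s².

Answer: gravitational acceleration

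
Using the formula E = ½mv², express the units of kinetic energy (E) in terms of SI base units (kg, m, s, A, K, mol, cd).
Units of each symbol in E = ½mv²:
  m (mass): kg
  v (speed): m/s  → to the power 2, contributes m²/s²
  The factor ½ is dimensionless.

Multiplying the contributions: [kg] · [m²/s²]
Adding exponents of each base unit: kg: 1, m: 2, s: -2
SI base units of kinetic energy: kg·m²/s²

Answer: kg·m²/s²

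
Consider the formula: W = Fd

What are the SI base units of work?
Units of each symbol in W = Fd:
  F (force): kg·m/s²
  d (displacement): m

Multiplying the contributions: [kg·m/s²] · [m]
Adding exponents of each base unit: kg: 1, m: 2, s: -2
SI base units of work: kg·m²/s²

Answer: kg·m²/s²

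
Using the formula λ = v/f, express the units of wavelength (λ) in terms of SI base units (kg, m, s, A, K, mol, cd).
Units of each symbol in λ = v/f:
  v (wave speed): m/s
  f (frequency): 1/s  → in the denominator, contributes s

Multiplying the contributions: [m/s] · [s]
Adding exponents of each base unit: m: 1
SI base units of wavelength: m

Answer: m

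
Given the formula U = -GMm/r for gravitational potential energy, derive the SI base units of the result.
Units of each symbol in U = -GMm/r:
  G (gravitational constant): m³/(kg·s²)
  M (mass): kg
  m (mass): kg
  r (distance): m  → in the denominator, contributes 1/m
  The minus sign does not affect the units.

Multiplying the contributions: [m³/(kg·s²)] · [kg] · [kg] · [1/m]
Adding exponents of each base unit: kg: 1, m: 2, s: -2
SI base units of gravitational potential energy: kg·m²/s²

Answer: kg·m²/s²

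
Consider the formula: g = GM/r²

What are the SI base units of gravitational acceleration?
Units of each symbol in g = GM/r²:
  G (gravitational constant): m³/(kg·s²)
  M (mass): kg
  r (distance): m  → to the power 2 in the denominator, contributes 1/m²

Multiplying the contributions: [m³/(kg·s²)] · [kg] · [1/m²]
Adding exponents of each base unit: m: 1, s: -2
SI base units of gravitational acceleration: m/s²

Answer: m/s²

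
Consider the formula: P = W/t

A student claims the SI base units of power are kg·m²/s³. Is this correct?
Units of each symbol in P = W/t:
  W (work): kg·m²/s²
  t (time): s  → in the denominator, contributes 1/s

Multiplying the contributions: [kg·m²/s²] · [1/s]
Adding exponents of each base unit: kg: 1, m: 2, s: -3
SI base units of power: kg·m²/s³

The claimed units kg·m²/s³ match the derived units, so the claim is correct.

Answer: Yes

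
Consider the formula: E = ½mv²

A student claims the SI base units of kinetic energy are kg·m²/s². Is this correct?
Units of each symbol in E = ½mv²:
  m (mass): kg
  v (speed): m/s  → to the power 2, contributes m²/s²
  The factor ½ is dimensionless.

Multiplying the contributions: [kg] · [m²/s²]
Adding exponents of each base unit: kg: 1, m: 2, s: -2
SI base units of kinetic energy: kg·m²/s²

The claimed units kg·m²/s² match the derived units, so the claim is correct.

Answer: Yes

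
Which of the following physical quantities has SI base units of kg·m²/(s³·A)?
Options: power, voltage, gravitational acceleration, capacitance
Checking the SI base units of each option:
  power (P = W/t): kg·m²/s³  ✗
  voltage (V = IR): kg·m²/(s³·A)  ✓ matches
  gravitational acceleration (g = GM/r²): m/s²  ✗
  capacitance (C = Q/V): s⁴·A²/(kg·m²)  ✗

Only voltage has units kg·m²/(s³·A).

Answer: voltage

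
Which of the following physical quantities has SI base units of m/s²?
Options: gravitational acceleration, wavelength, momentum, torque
Checking the SI base units of each option:
  gravitational acceleration (g = GM/r²): m/s²  ✓ matches
  wavelength (λ = v/f): m  ✗
  momentum (p = mv): kg·m/s  ✗
  torque (τ = Fr): kg·m²/s²  ✗

Only gravitational acceleration has units m/s².

Answer: gravitational acceleration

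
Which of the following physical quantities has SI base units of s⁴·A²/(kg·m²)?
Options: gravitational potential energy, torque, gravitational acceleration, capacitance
Checking the SI base units of each option:
  gravitational potential energy (U = -GMm/r): kg·m²/s²  ✗
  torque (τ = Fr): kg·m²/s²  ✗
  gravitational acceleration (g = GM/r²): m/s²  ✗
  capacitance (C = Q/V): s⁴·A²/(kg·m²)  ✓ matches

Only capacitance has units s⁴·A²/(kg·m²).

Answer: capacitance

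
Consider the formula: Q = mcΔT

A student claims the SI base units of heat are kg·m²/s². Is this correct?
Units of each symbol in Q = mcΔT:
  m (mass): kg
  c (specific heat capacity, in J/(kg·K)): m²/(s²·K)
  ΔT (temperature change): K

Multiplying the contributions: [kg] · [m²/(s²·K)] · [K]
Adding exponents of each base unit: kg: 1, m: 2, s: -2
SI base units of heat: kg·m²/s²

The claimed units kg·m²/s² match the derived units, so the claim is correct.

Answer: Yes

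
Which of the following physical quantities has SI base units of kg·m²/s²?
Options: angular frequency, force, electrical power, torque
Checking the SI base units of each option:
  angular frequency (ω = 2πf): 1/s  ✗
  force (F = ma): kg·m/s²  ✗
  electrical power (P = IV): kg·m²/s³  ✗
  torque (τ = Fr): kg·m²/s²  ✓ matches

Only torque has units kg·m²/s².

Answer: torque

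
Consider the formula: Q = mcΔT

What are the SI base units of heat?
Units of each symbol in Q = mcΔT:
  m (mass): kg
  c (specific heat capacity, in J/(kg·K)): m²/(s²·K)
  ΔT (temperature change): K

Multiplying the contributions: [kg] · [m²/(s²·K)] · [K]
Adding exponents of each base unit: kg: 1, m: 2, s: -2
SI base units of heat: kg·m²/s²

Answer: kg·m²/s²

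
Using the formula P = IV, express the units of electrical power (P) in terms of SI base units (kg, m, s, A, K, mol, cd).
Units of each symbol in P = IV:
  I (current): A
  V (voltage, in volts): kg·m²/(s³·A)

Multiplying the contributions: [A] · [kg·m²/(s³·A)]
Adding exponents of each base unit: kg: 1, m: 2, s: -3
SI base units of electrical power: kg·m²/s³

Answer: kg·m²/s³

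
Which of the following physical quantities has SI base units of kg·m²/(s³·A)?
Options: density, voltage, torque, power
Checking the SI base units of each option:
  density (ρ = m/V): kg/m³  ✗
  voltage (V = IR): kg·m²/(s³·A)  ✓ matches
  torque (τ = Fr): kg·m²/s²  ✗
  power (P = W/t): kg·m²/s³  ✗

Only voltage has units kg·m²/(s³·A).

Answer: voltage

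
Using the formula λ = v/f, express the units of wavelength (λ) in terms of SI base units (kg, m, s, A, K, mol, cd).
Units of each symbol in λ = v/f:
  v (wave speed): m/s
  f (frequency): 1/s  → in the denominator, contributes s

Multiplying the contributions: [m/s] · [s]
Adding exponents of each base unit: m: 1
SI base units of wavelength: m

Answer: m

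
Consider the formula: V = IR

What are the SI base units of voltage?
Units of each symbol in V = IR:
  I (current): A
  R (resistance, in ohms): kg·m²/(s³·A²)

Multiplying the contributions: [A] · [kg·m²/(s³·A²)]
Adding exponents of each base unit: kg: 1, m: 2, s: -3, A: -1
SI base units of voltage: kg·m²/(s³·A)

Answer: kg·m²/(s³·A)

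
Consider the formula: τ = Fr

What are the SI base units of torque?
Units of each symbol in τ = Fr:
  F (force): kg·m/s²
  r (lever arm): m

Multiplying the contributions: [kg·m/s²] · [m]
Adding exponents of each base unit: kg: 1, m: 2, s: -2
SI base units of torque: kg·m²/s²

Answer: kg·m²/s²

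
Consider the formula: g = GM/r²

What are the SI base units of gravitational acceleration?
Units of each symbol in g = GM/r²:
  G (gravitational constant): m³/(kg·s²)
  M (mass): kg
  r (distance): m  → to the power 2 in the denominator, contributes 1/m²

Multiplying the contributions: [m³/(kg·s²)] · [kg] · [1/m²]
Adding exponents of each base unit: m: 1, s: -2
SI base units of gravitational acceleration: m/s²

Answer: m/s²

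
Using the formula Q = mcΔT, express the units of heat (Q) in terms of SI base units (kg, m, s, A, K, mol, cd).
Units of each symbol in Q = mcΔT:
  m (mass): kg
  c (specific heat capacity, in J/(kg·K)): m²/(s²·K)
  ΔT (temperature change): K

Multiplying the contributions: [kg] · [m²/(s²·K)] · [K]
Adding exponents of each base unit: kg: 1, m: 2, s: -2
SI base units of heat: kg·m²/s²

Answer: kg·m²/s²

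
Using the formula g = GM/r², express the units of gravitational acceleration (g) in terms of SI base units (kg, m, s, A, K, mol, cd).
Units of each symbol in g = GM/r²:
  G (gravitational constant): m³/(kg·s²)
  M (mass): kg
  r (distance): m  → to the power 2 in the denominator, contributes 1/m²

Multiplying the contributions: [m³/(kg·s²)] · [kg] · [1/m²]
Adding exponents of each base unit: m: 1, s: -2
SI base units of gravitational acceleration: m/s²

Answer: m/s²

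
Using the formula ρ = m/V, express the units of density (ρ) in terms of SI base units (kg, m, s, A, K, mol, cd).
Units of each symbol in ρ = m/V:
  m (mass): kg
  V (volume): m³  → in the denominator, contributes 1/m³

Multiplying the contributions: [kg] · [1/m³]
Adding exponents of each base unit: kg: 1, m: -3
SI base units of density: kg/m³

Answer: kg/m³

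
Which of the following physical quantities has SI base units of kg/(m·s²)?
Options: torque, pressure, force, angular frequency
Checking the SI base units of each option:
  torque (τ = Fr): kg·m²/s²  ✗
  pressure (P = F/A): kg/(m·s²)  ✓ matches
  force (F = ma): kg·m/s²  ✗
  angular frequency (ω = 2πf): 1/s  ✗

Only pressure has units kg/(m·s²).

Answer: pressure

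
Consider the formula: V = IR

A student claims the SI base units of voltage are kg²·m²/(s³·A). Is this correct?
Units of each symbol in V = IR:
  I (current): A
  R (resistance, in ohms): kg·m²/(s³·A²)

Multiplying the contributions: [A] · [kg·m²/(s³·A²)]
Adding exponents of each base unit: kg: 1, m: 2, s: -3, A: -1
SI base units of voltage: kg·m²/(s³·A)

The claimed units kg²·m²/(s³·A) (exponents kg: 2, m: 2, s: -3, A: -1) do not match the derived units kg·m²/(s³·A) (exponents kg: 1, m: 2, s: -3, A: -1), so the claim is incorrect.

Answer: No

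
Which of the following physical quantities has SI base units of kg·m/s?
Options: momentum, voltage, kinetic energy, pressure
Checking the SI base units of each option:
  momentum (p = mv): kg·m/s  ✓ matches
  voltage (V = IR): kg·m²/(s³·A)  ✗
  kinetic energy (E = ½mv²): kg·m²/s²  ✗
  pressure (P = F/A): kg/(m·s²)  ✗

Only momentum has units kg·m/s.

Answer: momentum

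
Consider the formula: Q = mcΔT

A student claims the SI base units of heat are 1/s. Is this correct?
Units of each symbol in Q = mcΔT:
  m (mass): kg
  c (specific heat capacity, in J/(kg·K)): m²/(s²·K)
  ΔT (temperature change): K

Multiplying the contributions: [kg] · [m²/(s²·K)] · [K]
Adding exponents of each base unit: kg: 1, m: 2, s: -2
SI base units of heat: kg·m²/s²

The claimed units 1/s (exponents s: -1) do not match the derived units kg·m²/s² (exponents kg: 1, m: 2, s: -2), so the claim is incorrect.

Answer: No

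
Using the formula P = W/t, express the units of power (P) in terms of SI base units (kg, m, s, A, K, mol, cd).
Units of each symbol in P = W/t:
  W (work): kg·m²/s²
  t (time): s  → in the denominator, contributes 1/s

Multiplying the contributions: [kg·m²/s²] · [1/s]
Adding exponents of each base unit: kg: 1, m: 2, s: -3
SI base units of power: kg·m²/s³

Answer: kg·m²/s³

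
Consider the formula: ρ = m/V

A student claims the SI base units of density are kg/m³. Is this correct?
Units of each symbol in ρ = m/V:
  m (mass): kg
  V (volume): m³  → in the denominator, contributes 1/m³

Multiplying the contributions: [kg] · [1/m³]
Adding exponents of each base unit: kg: 1, m: -3
SI base units of density: kg/m³

The claimed units kg/m³ match the derived units, so the claim is correct.

Answer: Yes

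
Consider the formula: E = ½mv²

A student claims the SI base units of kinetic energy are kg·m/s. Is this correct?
Units of each symbol in E = ½mv²:
  m (mass): kg
  v (speed): m/s  → to the power 2, contributes m²/s²
  The factor ½ is dimensionless.

Multiplying the contributions: [kg] · [m²/s²]
Adding exponents of each base unit: kg: 1, m: 2, s: -2
SI base units of kinetic energy: kg·m²/s²

The claimed units kg·m/s (exponents kg: 1, m: 1, s: -1) do not match the derived units kg·m²/s² (exponents kg: 1, m: 2, s: -2), so the claim is incorrect.

Answer: No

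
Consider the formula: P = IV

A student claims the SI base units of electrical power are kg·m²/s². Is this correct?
Units of each symbol in P = IV:
  I (current): A
  V (voltage, in volts): kg·m²/(s³·A)

Multiplying the contributions: [A] · [kg·m²/(s³·A)]
Adding exponents of each base unit: kg: 1, m: 2, s: -3
SI base units of electrical power: kg·m²/s³

The claimed units kg·m²/s² (exponents kg: 1, m: 2, s: -2) do not match the derived units kg·m²/s³ (exponents kg: 1, m: 2, s: -3), so the claim is incorrect.

Answer: No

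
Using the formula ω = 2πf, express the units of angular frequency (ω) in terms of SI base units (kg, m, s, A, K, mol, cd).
Units of each symbol in ω = 2πf:
  f (frequency): 1/s
  The factor 2π is dimensionless.

Multiplying the contributions: [1/s]
Adding exponents of each base unit: s: -1
SI base units of angular frequency: 1/s

Answer: 1/s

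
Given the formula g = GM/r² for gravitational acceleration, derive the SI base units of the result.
Units of each symbol in g = GM/r²:
  G (gravitational constant): m³/(kg·s²)
  M (mass): kg
  r (distance): m  → to the power 2 in the denominator, contributes 1/m²

Multiplying the contributions: [m³/(kg·s²)] · [kg] · [1/m²]
Adding exponents of each base unit: m: 1, s: -2
SI base units of gravitational acceleration: m/s²

Answer: m/s²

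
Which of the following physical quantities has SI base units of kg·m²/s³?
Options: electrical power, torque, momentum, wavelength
Checking the SI base units of each option:
  electrical power (P = IV): kg·m²/s³  ✓ matches
  torque (τ = Fr): kg·m²/s²  ✗
  momentum (p = mv): kg·m/s  ✗
  wavelength (λ = v/f): m  ✗

Only electrical power has units kg·m²/s³.

Answer: electrical power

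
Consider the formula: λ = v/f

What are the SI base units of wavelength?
Units of each symbol in λ = v/f:
  v (wave speed): m/s
  f (frequency): 1/s  → in the denominator, contributes s

Multiplying the contributions: [m/s] · [s]
Adding exponents of each base unit: m: 1
SI base units of wavelength: m

Answer: m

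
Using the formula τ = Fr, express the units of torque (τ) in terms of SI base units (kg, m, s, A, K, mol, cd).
Units of each symbol in τ = Fr:
  F (force): kg·m/s²
  r (lever arm): m

Multiplying the contributions: [kg·m/s²] · [m]
Adding exponents of each base unit: kg: 1, m: 2, s: -2
SI base units of torque: kg·m²/s²

Answer: kg·m²/s²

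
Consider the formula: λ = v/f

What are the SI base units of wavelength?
Units of each symbol in λ = v/f:
  v (wave speed): m/s
  f (frequency): 1/s  → in the denominator, contributes s

Multiplying the contributions: [m/s] · [s]
Adding exponents of each base unit: m: 1
SI base units of wavelength: m

Answer: m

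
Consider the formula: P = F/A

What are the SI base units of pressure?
Units of each symbol in P = F/A:
  F (force): kg·m/s²
  A (area): m²  → in the denominator, contributes 1/m²

Multiplying the contributions: [kg·m/s²] · [1/m²]
Adding exponents of each base unit: kg: 1, m: -1, s: -2
SI base units of pressure: kg/(m·s²)

Answer: kg/(m·s²)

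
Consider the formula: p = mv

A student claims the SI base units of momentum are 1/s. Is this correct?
Units of each symbol in p = mv:
  m (mass): kg
  v (velocity): m/s

Multiplying the contributions: [kg] · [m/s]
Adding exponents of each base unit: kg: 1, m: 1, s: -1
SI base units of momentum: kg·m/s

The claimed units 1/s (exponents s: -1) do not match the derived units kg·m/s (exponents kg: 1, m: 1, s: -1), so the claim is incorrect.

Answer: No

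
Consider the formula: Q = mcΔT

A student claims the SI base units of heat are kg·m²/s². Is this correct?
Units of each symbol in Q = mcΔT:
  m (mass): kg
  c (specific heat capacity, in J/(kg·K)): m²/(s²·K)
  ΔT (temperature change): K

Multiplying the contributions: [kg] · [m²/(s²·K)] · [K]
Adding exponents of each base unit: kg: 1, m: 2, s: -2
SI base units of heat: kg·m²/s²

The claimed units kg·m²/s² match the derived units, so the claim is correct.

Answer: Yes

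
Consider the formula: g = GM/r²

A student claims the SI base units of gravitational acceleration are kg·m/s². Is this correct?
Units of each symbol in g = GM/r²:
  G (gravitational constant): m³/(kg·s²)
  M (mass): kg
  r (distance): m  → to the power 2 in the denominator, contributes 1/m²

Multiplying the contributions: [m³/(kg·s²)] · [kg] · [1/m²]
Adding exponents of each base unit: m: 1, s: -2
SI base units of gravitational acceleration: m/s²

The claimed units kg·m/s² (exponents kg: 1, m: 1, s: -2) do not match the derived units m/s² (exponents m: 1, s: -2), so the claim is incorrect.

Answer: No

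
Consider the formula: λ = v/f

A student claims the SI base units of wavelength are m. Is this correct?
Units of each symbol in λ = v/f:
  v (wave speed): m/s
  f (frequency): 1/s  → in the denominator, contributes s

Multiplying the contributions: [m/s] · [s]
Adding exponents of each base unit: m: 1
SI base units of wavelength: m

The claimed units m match the derived units, so the claim is correct.

Answer: Yes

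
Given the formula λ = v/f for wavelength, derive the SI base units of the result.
Units of each symbol in λ = v/f:
  v (wave speed): m/s
  f (frequency): 1/s  → in the denominator, contributes s

Multiplying the contributions: [m/s] · [s]
Adding exponents of each base unit: m: 1
SI base units of wavelength: m

Answer: m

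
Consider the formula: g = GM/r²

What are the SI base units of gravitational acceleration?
Units of each symbol in g = GM/r²:
  G (gravitational constant): m³/(kg·s²)
  M (mass): kg
  r (distance): m  → to the power 2 in the denominator, contributes 1/m²

Multiplying the contributions: [m³/(kg·s²)] · [kg] · [1/m²]
Adding exponents of each base unit: m: 1, s: -2
SI base units of gravitational acceleration: m/s²

Answer: m/s²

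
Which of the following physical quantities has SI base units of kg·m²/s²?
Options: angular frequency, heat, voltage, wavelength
Checking the SI base units of each option:
  angular frequency (ω = 2πf): 1/s  ✗
  heat (Q = mcΔT): kg·m²/s²  ✓ matches
  voltage (V = IR): kg·m²/(s³·A)  ✗
  wavelength (λ = v/f): m  ✗

Only heat has units kg·m²/s².

Answer: heat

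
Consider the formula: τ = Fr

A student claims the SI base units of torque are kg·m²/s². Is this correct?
Units of each symbol in τ = Fr:
  F (force): kg·m/s²
  r (lever arm): m

Multiplying the contributions: [kg·m/s²] · [m]
Adding exponents of each base unit: kg: 1, m: 2, s: -2
SI base units of torque: kg·m²/s²

The claimed units kg·m²/s² match the derived units, so the claim is correct.

Answer: Yes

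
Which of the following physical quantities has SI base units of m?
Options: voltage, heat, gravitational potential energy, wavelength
Checking the SI base units of each option:
  voltage (V = IR): kg·m²/(s³·A)  ✗
  heat (Q = mcΔT): kg·m²/s²  ✗
  gravitational potential energy (U = -GMm/r): kg·m²/s²  ✗
  wavelength (λ = v/f): m  ✓ matches

Only wavelength has units m.

Answer: wavelength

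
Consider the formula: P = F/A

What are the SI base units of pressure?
Units of each symbol in P = F/A:
  F (force): kg·m/s²
  A (area): m²  → in the denominator, contributes 1/m²

Multiplying the contributions: [kg·m/s²] · [1/m²]
Adding exponents of each base unit: kg: 1, m: -1, s: -2
SI base units of pressure: kg/(m·s²)

Answer: kg/(m·s²)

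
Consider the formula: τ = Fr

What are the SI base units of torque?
Units of each symbol in τ = Fr:
  F (force): kg·m/s²
  r (lever arm): m

Multiplying the contributions: [kg·m/s²] · [m]
Adding exponents of each base unit: kg: 1, m: 2, s: -2
SI base units of torque: kg·m²/s²

Answer: kg·m²/s²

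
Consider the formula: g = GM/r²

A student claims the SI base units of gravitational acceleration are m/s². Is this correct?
Units of each symbol in g = GM/r²:
  G (gravitational constant): m³/(kg·s²)
  M (mass): kg
  r (distance): m  → to the power 2 in the denominator, contributes 1/m²

Multiplying the contributions: [m³/(kg·s²)] · [kg] · [1/m²]
Adding exponents of each base unit: m: 1, s: -2
SI base units of gravitational acceleration: m/s²

The claimed units m/s² match the derived units, so the claim is correct.

Answer: Yes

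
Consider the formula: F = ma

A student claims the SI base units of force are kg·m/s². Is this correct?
Units of each symbol in F = ma:
  m (mass): kg
  a (acceleration): m/s²

Multiplying the contributions: [kg] · [m/s²]
Adding exponents of each base unit: kg: 1, m: 1, s: -2
SI base units of force: kg·m/s²

The claimed units kg·m/s² match the derived units, so the claim is correct.

Answer: Yes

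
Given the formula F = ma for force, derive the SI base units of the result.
Units of each symbol in F = ma:
  m (mass): kg
  a (acceleration): m/s²

Multiplying the contributions: [kg] · [m/s²]
Adding exponents of each base unit: kg: 1, m: 1, s: -2
SI base units of force: kg·m/s²

Answer: kg·m/s²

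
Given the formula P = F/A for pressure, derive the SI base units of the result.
Units of each symbol in P = F/A:
  F (force): kg·m/s²
  A (area): m²  → in the denominator, contributes 1/m²

Multiplying the contributions: [kg·m/s²] · [1/m²]
Adding exponents of each base unit: kg: 1, m: -1, s: -2
SI base units of pressure: kg/(m·s²)

Answer: kg/(m·s²)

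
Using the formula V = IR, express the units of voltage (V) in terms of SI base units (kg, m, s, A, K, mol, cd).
Units of each symbol in V = IR:
  I (current): A
  R (resistance, in ohms): kg·m²/(s³·A²)

Multiplying the contributions: [A] · [kg·m²/(s³·A²)]
Adding exponents of each base unit: kg: 1, m: 2, s: -3, A: -1
SI base units of voltage: kg·m²/(s³·A)

Answer: kg·m²/(s³·A)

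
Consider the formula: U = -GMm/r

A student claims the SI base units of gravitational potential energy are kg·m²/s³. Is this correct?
Units of each symbol in U = -GMm/r:
  G (gravitational constant): m³/(kg·s²)
  M (mass): kg
  m (mass): kg
  r (distance): m  → in the denominator, contributes 1/m
  The minus sign does not affect the units.

Multiplying the contributions: [m³/(kg·s²)] · [kg] · [kg] · [1/m]
Adding exponents of each base unit: kg: 1, m: 2, s: -2
SI base units of gravitational potential energy: kg·m²/s²

The claimed units kg·m²/s³ (exponents kg: 1, m: 2, s: -3) do not match the derived units kg·m²/s² (exponents kg: 1, m: 2, s: -2), so the claim is incorrect.

Answer: No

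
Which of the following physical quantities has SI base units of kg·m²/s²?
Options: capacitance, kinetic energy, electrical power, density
Checking the SI base units of each option:
  capacitance (C = Q/V): s⁴·A²/(kg·m²)  ✗
  kinetic energy (E = ½mv²): kg·m²/s²  ✓ matches
  electrical power (P = IV): kg·m²/s³  ✗
  density (ρ = m/V): kg/m³  ✗

Only kinetic energy has units kg·m²/s².

Answer: kinetic energy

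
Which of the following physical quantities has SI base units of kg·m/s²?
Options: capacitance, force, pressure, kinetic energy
Checking the SI base units of each option:
  capacitance (C = Q/V): s⁴·A²/(kg·m²)  ✗
  force (F = ma): kg·m/s²  ✓ matches
  pressure (P = F/A): kg/(m·s²)  ✗
  kinetic energy (E = ½mv²): kg·m²/s²  ✗

Only force has units kg·m/s².

Answer: force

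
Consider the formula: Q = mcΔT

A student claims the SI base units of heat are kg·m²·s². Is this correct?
Units of each symbol in Q = mcΔT:
  m (mass): kg
  c (specific heat capacity, in J/(kg·K)): m²/(s²·K)
  ΔT (temperature change): K

Multiplying the contributions: [kg] · [m²/(s²·K)] · [K]
Adding exponents of each base unit: kg: 1, m: 2, s: -2
SI base units of heat: kg·m²/s²

The claimed units kg·m²·s² (exponents kg: 1, m: 2, s: 2) do not match the derived units kg·m²/s² (exponents kg: 1, m: 2, s: -2), so the claim is incorrect.

Answer: No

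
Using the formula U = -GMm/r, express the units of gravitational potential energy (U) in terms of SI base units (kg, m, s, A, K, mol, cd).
Units of each symbol in U = -GMm/r:
  G (gravitational constant): m³/(kg·s²)
  M (mass): kg
  m (mass): kg
  r (distance): m  → in the denominator, contributes 1/m
  The minus sign does not affect the units.

Multiplying the contributions: [m³/(kg·s²)] · [kg] · [kg] · [1/m]
Adding exponents of each base unit: kg: 1, m: 2, s: -2
SI base units of gravitational potential energy: kg·m²/s²

Answer: kg·m²/s²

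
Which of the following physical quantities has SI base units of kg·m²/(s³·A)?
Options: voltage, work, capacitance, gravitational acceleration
Checking the SI base units of each option:
  voltage (V = IR): kg·m²/(s³·A)  ✓ matches
  work (W = Fd): kg·m²/s²  ✗
  capacitance (C = Q/V): s⁴·A²/(kg·m²)  ✗
  gravitational acceleration (g = GM/r²): m/s²  ✗

Only voltage has units kg·m²/(s³·A).

Answer: voltage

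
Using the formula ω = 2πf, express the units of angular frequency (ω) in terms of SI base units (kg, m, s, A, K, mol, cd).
Units of each symbol in ω = 2πf:
  f (frequency): 1/s
  The factor 2π is dimensionless.

Multiplying the contributions: [1/s]
Adding exponents of each base unit: s: -1
SI base units of angular frequency: 1/s

Answer: 1/s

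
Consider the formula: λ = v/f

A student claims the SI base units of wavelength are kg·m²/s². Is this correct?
Units of each symbol in λ = v/f:
  v (wave speed): m/s
  f (frequency): 1/s  → in the denominator, contributes s

Multiplying the contributions: [m/s] · [s]
Adding exponents of each base unit: m: 1
SI base units of wavelength: m

The claimed units kg·m²/s² (exponents kg: 1, m: 2, s: -2) do not match the derived units m (exponents m: 1), so the claim is incorrect.

Answer: No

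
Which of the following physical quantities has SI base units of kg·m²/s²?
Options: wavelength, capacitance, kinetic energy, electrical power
Checking the SI base units of each option:
  wavelength (λ = v/f): m  ✗
  capacitance (C = Q/V): s⁴·A²/(kg·m²)  ✗
  kinetic energy (E = ½mv²): kg·m²/s²  ✓ matches
  electrical power (P = IV): kg·m²/s³  ✗

Only kinetic energy has units kg·m²/s².

Answer: kinetic energy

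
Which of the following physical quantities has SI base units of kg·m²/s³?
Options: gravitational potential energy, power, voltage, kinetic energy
Checking the SI base units of each option:
  gravitational potential energy (U = -GMm/r): kg·m²/s²  ✗
  power (P = W/t): kg·m²/s³  ✓ matches
  voltage (V = IR): kg·m²/(s³·A)  ✗
  kinetic energy (E = ½mv²): kg·m²/s²  ✗

Only power has units kg·m²/s³.

Answer: power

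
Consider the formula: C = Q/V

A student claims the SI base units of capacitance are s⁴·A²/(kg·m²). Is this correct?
Units of each symbol in C = Q/V:
  Q (charge, in coulombs): s·A
  V (voltage, in volts): kg·m²/(s³·A)  → in the denominator, contributes s³·A/(kg·m²)

Multiplying the contributions: [s·A] · [s³·A/(kg·m²)]
Adding exponents of each base unit: kg: -1, m: -2, s: 4, A: 2
SI base units of capacitance: s⁴·A²/(kg·m²)

The claimed units s⁴·A²/(kg·m²) match the derived units, so the claim is correct.

Answer: Yes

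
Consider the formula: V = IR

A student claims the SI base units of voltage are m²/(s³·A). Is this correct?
Units of each symbol in V = IR:
  I (current): A
  R (resistance, in ohms): kg·m²/(s³·A²)

Multiplying the contributions: [A] · [kg·m²/(s³·A²)]
Adding exponents of each base unit: kg: 1, m: 2, s: -3, A: -1
SI base units of voltage: kg·m²/(s³·A)

The claimed units m²/(s³·A) (exponents m: 2, s: -3, A: -1) do not match the derived units kg·m²/(s³·A) (exponents kg: 1, m: 2, s: -3, A: -1), so the claim is incorrect.

Answer: No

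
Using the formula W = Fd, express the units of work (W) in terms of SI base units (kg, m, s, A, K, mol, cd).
Units of each symbol in W = Fd:
  F (force): kg·m/s²
  d (displacement): m

Multiplying the contributions: [kg·m/s²] · [m]
Adding exponents of each base unit: kg: 1, m: 2, s: -2
SI base units of work: kg·m²/s²

Answer: kg·m²/s²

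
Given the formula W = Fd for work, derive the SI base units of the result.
Units of each symbol in W = Fd:
  F (force): kg·m/s²
  d (displacement): m

Multiplying the contributions: [kg·m/s²] · [m]
Adding exponents of each base unit: kg: 1, m: 2, s: -2
SI base units of work: kg·m²/s²

Answer: kg·m²/s²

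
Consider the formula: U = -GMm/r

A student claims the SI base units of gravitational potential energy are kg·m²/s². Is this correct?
Units of each symbol in U = -GMm/r:
  G (gravitational constant): m³/(kg·s²)
  M (mass): kg
  m (mass): kg
  r (distance): m  → in the denominator, contributes 1/m
  The minus sign does not affect the units.

Multiplying the contributions: [m³/(kg·s²)] · [kg] · [kg] · [1/m]
Adding exponents of each base unit: kg: 1, m: 2, s: -2
SI base units of gravitational potential energy: kg·m²/s²

The claimed units kg·m²/s² match the derived units, so the claim is correct.

Answer: Yes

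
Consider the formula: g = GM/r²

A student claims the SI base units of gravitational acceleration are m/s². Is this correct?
Units of each symbol in g = GM/r²:
  G (gravitational constant): m³/(kg·s²)
  M (mass): kg
  r (distance): m  → to the power 2 in the denominator, contributes 1/m²

Multiplying the contributions: [m³/(kg·s²)] · [kg] · [1/m²]
Adding exponents of each base unit: m: 1, s: -2
SI base units of gravitational acceleration: m/s²

The claimed units m/s² match the derived units, so the claim is correct.

Answer: Yes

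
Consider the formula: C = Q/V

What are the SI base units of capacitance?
Units of each symbol in C = Q/V:
  Q (charge, in coulombs): s·A
  V (voltage, in volts): kg·m²/(s³·A)  → in the denominator, contributes s³·A/(kg·m²)

Multiplying the contributions: [s·A] · [s³·A/(kg·m²)]
Adding exponents of each base unit: kg: -1, m: -2, s: 4, A: 2
SI base units of capacitance: s⁴·A²/(kg·m²)

Answer: s⁴·A²/(kg·m²)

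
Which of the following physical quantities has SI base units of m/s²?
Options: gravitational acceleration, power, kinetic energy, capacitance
Checking the SI base units of each option:
  gravitational acceleration (g = GM/r²): m/s²  ✓ matches
  power (P = W/t): kg·m²/s³  ✗
  kinetic energy (E = ½mv²): kg·m²/s²  ✗
  capacitance (C = Q/V): s⁴·A²/(kg·m²)  ✗

Only gravitational acceleration has units m/s².

Answer: gravitational acceleration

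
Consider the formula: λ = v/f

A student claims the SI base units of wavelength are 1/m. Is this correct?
Units of each symbol in λ = v/f:
  v (wave speed): m/s
  f (frequency): 1/s  → in the denominator, contributes s

Multiplying the contributions: [m/s] · [s]
Adding exponents of each base unit: m: 1
SI base units of wavelength: m

The claimed units 1/m (exponents m: -1) do not match the derived units m (exponents m: 1), so the claim is incorrect.

Answer: No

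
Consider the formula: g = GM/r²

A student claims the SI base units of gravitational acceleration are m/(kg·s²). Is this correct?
Units of each symbol in g = GM/r²:
  G (gravitational constant): m³/(kg·s²)
  M (mass): kg
  r (distance): m  → to the power 2 in the denominator, contributes 1/m²

Multiplying the contributions: [m³/(kg·s²)] · [kg] · [1/m²]
Adding exponents of each base unit: m: 1, s: -2
SI base units of gravitational acceleration: m/s²

The claimed units m/(kg·s²) (exponents kg: -1, m: 1, s: -2) do not match the derived units m/s² (exponents m: 1, s: -2), so the claim is incorrect.

Answer: No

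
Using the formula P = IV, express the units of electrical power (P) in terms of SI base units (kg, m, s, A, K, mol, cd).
Units of each symbol in P = IV:
  I (current): A
  V (voltage, in volts): kg·m²/(s³·A)

Multiplying the contributions: [A] · [kg·m²/(s³·A)]
Adding exponents of each base unit: kg: 1, m: 2, s: -3
SI base units of electrical power: kg·m²/s³

Answer: kg·m²/s³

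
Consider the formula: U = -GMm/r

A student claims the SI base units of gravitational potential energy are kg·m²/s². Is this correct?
Units of each symbol in U = -GMm/r:
  G (gravitational constant): m³/(kg·s²)
  M (mass): kg
  m (mass): kg
  r (distance): m  → in the denominator, contributes 1/m
  The minus sign does not affect the units.

Multiplying the contributions: [m³/(kg·s²)] · [kg] · [kg] · [1/m]
Adding exponents of each base unit: kg: 1, m: 2, s: -2
SI base units of gravitational potential energy: kg·m²/s²

The claimed units kg·m²/s² match the derived units, so the claim is correct.

Answer: Yes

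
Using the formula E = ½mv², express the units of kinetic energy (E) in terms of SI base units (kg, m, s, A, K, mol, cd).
Units of each symbol in E = ½mv²:
  m (mass): kg
  v (speed): m/s  → to the power 2, contributes m²/s²
  The factor ½ is dimensionless.

Multiplying the contributions: [kg] · [m²/s²]
Adding exponents of each base unit: kg: 1, m: 2, s: -2
SI base units of kinetic energy: kg·m²/s²

Answer: kg·m²/s²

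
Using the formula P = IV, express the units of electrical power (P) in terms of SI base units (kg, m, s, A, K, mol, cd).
Units of each symbol in P = IV:
  I (current): A
  V (voltage, in volts): kg·m²/(s³·A)

Multiplying the contributions: [A] · [kg·m²/(s³·A)]
Adding exponents of each base unit: kg: 1, m: 2, s: -3
SI base units of electrical power: kg·m²/s³

Answer: kg·m²/s³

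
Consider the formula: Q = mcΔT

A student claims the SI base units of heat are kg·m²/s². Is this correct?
Units of each symbol in Q = mcΔT:
  m (mass): kg
  c (specific heat capacity, in J/(kg·K)): m²/(s²·K)
  ΔT (temperature change): K

Multiplying the contributions: [kg] · [m²/(s²·K)] · [K]
Adding exponents of each base unit: kg: 1, m: 2, s: -2
SI base units of heat: kg·m²/s²

The claimed units kg·m²/s² match the derived units, so the claim is correct.

Answer: Yes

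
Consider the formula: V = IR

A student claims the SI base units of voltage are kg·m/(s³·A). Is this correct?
Units of each symbol in V = IR:
  I (current): A
  R (resistance, in ohms): kg·m²/(s³·A²)

Multiplying the contributions: [A] · [kg·m²/(s³·A²)]
Adding exponents of each base unit: kg: 1, m: 2, s: -3, A: -1
SI base units of voltage: kg·m²/(s³·A)

The claimed units kg·m/(s³·A) (exponents kg: 1, m: 1, s: -3, A: -1) do not match the derived units kg·m²/(s³·A) (exponents kg: 1, m: 2, s: -3, A: -1), so the claim is incorrect.

Answer: No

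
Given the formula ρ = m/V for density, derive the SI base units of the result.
Units of each symbol in ρ = m/V:
  m (mass): kg
  V (volume): m³  → in the denominator, contributes 1/m³

Multiplying the contributions: [kg] · [1/m³]
Adding exponents of each base unit: kg: 1, m: -3
SI base units of density: kg/m³

Answer: kg/m³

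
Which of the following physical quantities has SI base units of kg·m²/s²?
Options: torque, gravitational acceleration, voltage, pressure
Checking the SI base units of each option:
  torque (τ = Fr): kg·m²/s²  ✓ matches
  gravitational acceleration (g = GM/r²): m/s²  ✗
  voltage (V = IR): kg·m²/(s³·A)  ✗
  pressure (P = F/A): kg/(m·s²)  ✗

Only torque has units kg·m²/s².

Answer: torque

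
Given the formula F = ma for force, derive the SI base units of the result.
Units of each symbol in F = ma:
  m (mass): kg
  a (acceleration): m/s²

Multiplying the contributions: [kg] · [m/s²]
Adding exponents of each base unit: kg: 1, m: 1, s: -2
SI base units of force: kg·m/s²

Answer: kg·m/s²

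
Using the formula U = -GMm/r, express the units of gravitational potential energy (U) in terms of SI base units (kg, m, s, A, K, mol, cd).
Units of each symbol in U = -GMm/r:
  G (gravitational constant): m³/(kg·s²)
  M (mass): kg
  m (mass): kg
  r (distance): m  → in the denominator, contributes 1/m
  The minus sign does not affect the units.

Multiplying the contributions: [m³/(kg·s²)] · [kg] · [kg] · [1/m]
Adding exponents of each base unit: kg: 1, m: 2, s: -2
SI base units of gravitational potential energy: kg·m²/s²

Answer: kg·m²/s²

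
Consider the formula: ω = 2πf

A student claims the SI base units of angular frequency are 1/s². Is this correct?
Units of each symbol in ω = 2πf:
  f (frequency): 1/s
  The factor 2π is dimensionless.

Multiplying the contributions: [1/s]
Adding exponents of each base unit: s: -1
SI base units of angular frequency: 1/s

The claimed units 1/s² (exponents s: -2) do not match the derived units 1/s (exponents s: -1), so the claim is incorrect.

Answer: No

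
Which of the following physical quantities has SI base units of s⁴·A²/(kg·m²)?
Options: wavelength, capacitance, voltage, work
Checking the SI base units of each option:
  wavelength (λ = v/f): m  ✗
  capacitance (C = Q/V): s⁴·A²/(kg·m²)  ✓ matches
  voltage (V = IR): kg·m²/(s³·A)  ✗
  work (W = Fd): kg·m²/s²  ✗

Only capacitance has units s⁴·A²/(kg·m²).

Answer: capacitance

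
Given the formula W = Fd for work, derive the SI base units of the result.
Units of each symbol in W = Fd:
  F (force): kg·m/s²
  d (displacement): m

Multiplying the contributions: [kg·m/s²] · [m]
Adding exponents of each base unit: kg: 1, m: 2, s: -2
SI base units of work: kg·m²/s²

Answer: kg·m²/s²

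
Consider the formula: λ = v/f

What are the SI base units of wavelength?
Units of each symbol in λ = v/f:
  v (wave speed): m/s
  f (frequency): 1/s  → in the denominator, contributes s

Multiplying the contributions: [m/s] · [s]
Adding exponents of each base unit: m: 1
SI base units of wavelength: m

Answer: m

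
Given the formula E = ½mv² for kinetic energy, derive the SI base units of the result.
Units of each symbol in E = ½mv²:
  m (mass): kg
  v (speed): m/s  → to the power 2, contributes m²/s²
  The factor ½ is dimensionless.

Multiplying the contributions: [kg] · [m²/s²]
Adding exponents of each base unit: kg: 1, m: 2, s: -2
SI base units of kinetic energy: kg·m²/s²

Answer: kg·m²/s²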